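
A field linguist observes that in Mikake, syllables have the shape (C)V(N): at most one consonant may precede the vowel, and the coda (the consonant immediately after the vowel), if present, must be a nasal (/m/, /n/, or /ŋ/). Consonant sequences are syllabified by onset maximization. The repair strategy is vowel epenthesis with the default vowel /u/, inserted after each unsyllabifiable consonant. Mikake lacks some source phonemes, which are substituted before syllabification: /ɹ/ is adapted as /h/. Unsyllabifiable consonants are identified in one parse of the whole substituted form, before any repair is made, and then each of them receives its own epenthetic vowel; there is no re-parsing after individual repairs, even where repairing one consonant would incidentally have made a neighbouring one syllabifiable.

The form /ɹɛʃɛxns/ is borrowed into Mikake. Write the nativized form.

Substitution: /ɹ/ → /h/, giving /hɛʃɛxns/.
Syllabifying with onset maximization leaves /x/, /n/, /s/ stranded (only a nasal (/m/, /n/, or /ŋ/) is licensed in coda position; onsets are limited to one consonant).
Inserting the epenthetic vowel yields /x/ → /xu/, /n/ → /nu/, /s/ → /su/.

hɛʃɛxunusu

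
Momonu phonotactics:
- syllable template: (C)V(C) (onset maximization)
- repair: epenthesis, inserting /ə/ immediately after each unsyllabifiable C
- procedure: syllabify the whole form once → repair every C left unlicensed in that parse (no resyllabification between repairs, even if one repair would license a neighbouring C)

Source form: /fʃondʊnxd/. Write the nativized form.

The consonants /f/, /x/, /d/ cannot be parsed into a legal (C)V(C) syllable (at most one coda consonant is licensed; onsets are limited to one consonant).
Each unlicensed consonant becomes the onset of a new syllable: /f/ → /fə/, /x/ → /xə/, /d/ → /də/.

fəʃondʊnxədə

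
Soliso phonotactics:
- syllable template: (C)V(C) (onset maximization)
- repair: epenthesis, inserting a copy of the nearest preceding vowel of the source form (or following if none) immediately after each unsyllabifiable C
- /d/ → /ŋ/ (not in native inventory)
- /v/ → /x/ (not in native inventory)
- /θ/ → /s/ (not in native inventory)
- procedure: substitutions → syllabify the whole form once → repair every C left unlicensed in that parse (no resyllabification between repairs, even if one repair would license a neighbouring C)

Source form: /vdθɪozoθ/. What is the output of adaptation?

xɪŋɪsɪozos

Substitution: /v/ → /x/, /d/ → /ŋ/, /θ/ → /s/, giving /xŋsɪozos/.
The consonants /x/, /ŋ/ cannot be parsed into a legal (C)V(C) syllable (at most one coda consonant is licensed; onsets are limited to one consonant).
Inserting the epenthetic vowel yields /x/ → /xɪ/, /ŋ/ → /ŋɪ/.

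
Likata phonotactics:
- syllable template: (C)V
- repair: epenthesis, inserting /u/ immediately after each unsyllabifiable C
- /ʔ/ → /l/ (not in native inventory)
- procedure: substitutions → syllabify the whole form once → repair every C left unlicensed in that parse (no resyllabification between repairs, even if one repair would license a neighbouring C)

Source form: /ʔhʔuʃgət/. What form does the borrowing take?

luhuluʃugətu

Substitution: /ʔ/ → /l/, giving /lhluʃgət/.
Syllabifying with onset maximization leaves /l/, /h/, /ʃ/, /t/ stranded (no codas are permitted; onsets are limited to one consonant).
Epenthesis after each stranded consonant: /l/ → /lu/, /h/ → /hu/, /ʃ/ → /ʃu/, /t/ → /tu/.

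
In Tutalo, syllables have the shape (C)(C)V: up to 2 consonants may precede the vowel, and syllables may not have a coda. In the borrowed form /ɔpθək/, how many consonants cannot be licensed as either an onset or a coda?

The consonants /k/ cannot be parsed into a legal (C)(C)V syllable (no codas are permitted; onsets may contain at most 2 consonants).

1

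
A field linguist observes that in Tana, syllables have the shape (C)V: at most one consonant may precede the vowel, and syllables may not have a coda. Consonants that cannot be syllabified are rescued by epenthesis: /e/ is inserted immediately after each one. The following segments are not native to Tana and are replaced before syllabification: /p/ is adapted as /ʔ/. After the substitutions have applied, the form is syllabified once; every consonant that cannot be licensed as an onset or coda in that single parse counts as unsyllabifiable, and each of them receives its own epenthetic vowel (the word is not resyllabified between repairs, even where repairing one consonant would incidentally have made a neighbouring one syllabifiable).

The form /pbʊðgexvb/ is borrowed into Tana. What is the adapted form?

Substitution: /p/ → /ʔ/, giving /ʔbʊðgexvb/.
Syllabifying with onset maximization leaves /ʔ/, /ð/, /x/, /v/, /b/ stranded (no codas are permitted; onsets are limited to one consonant).
Epenthesis after each stranded consonant: /ʔ/ → /ʔe/, /ð/ → /ðe/, /x/ → /xe/, /v/ → /ve/, /b/ → /be/.

ʔebʊðegexevebe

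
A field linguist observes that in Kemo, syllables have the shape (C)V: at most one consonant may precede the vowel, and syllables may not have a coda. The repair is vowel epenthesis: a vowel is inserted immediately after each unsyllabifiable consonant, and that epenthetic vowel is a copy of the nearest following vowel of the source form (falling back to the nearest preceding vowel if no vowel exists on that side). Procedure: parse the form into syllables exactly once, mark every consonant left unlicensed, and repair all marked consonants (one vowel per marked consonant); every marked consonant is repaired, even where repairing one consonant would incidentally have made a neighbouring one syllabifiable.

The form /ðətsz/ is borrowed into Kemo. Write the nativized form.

ðətəsəzə

Syllabifying with onset maximization leaves /t/, /s/, /z/ stranded (no codas are permitted; onsets are limited to one consonant).
Each unlicensed consonant becomes the onset of a new syllable: /t/ → /tə/, /s/ → /sə/, /z/ → /zə/.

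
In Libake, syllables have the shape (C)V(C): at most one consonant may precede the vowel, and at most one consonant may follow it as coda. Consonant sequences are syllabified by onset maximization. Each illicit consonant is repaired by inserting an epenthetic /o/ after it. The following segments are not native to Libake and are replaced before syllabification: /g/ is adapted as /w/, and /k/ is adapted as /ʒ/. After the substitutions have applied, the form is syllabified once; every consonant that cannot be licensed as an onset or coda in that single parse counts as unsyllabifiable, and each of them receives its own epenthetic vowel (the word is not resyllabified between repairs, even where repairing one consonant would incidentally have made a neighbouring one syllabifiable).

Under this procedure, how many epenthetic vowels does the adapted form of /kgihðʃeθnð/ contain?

After substitution the input is /ʒwihðʃeθnð/.
The unsyllabifiable consonants are /ʒ/, /ð/, /n/, /ð/; each receives one epenthetic vowel.

4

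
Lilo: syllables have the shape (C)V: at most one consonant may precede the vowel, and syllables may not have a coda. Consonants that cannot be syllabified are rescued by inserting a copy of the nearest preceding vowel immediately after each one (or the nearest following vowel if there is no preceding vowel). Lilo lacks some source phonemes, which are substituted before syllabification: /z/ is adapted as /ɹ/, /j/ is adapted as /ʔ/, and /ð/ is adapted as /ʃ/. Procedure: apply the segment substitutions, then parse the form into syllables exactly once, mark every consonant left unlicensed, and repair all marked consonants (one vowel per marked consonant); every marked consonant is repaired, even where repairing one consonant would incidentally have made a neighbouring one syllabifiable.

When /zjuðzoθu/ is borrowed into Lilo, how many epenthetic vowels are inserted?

2

After substitution the input is /ɹʔuʃɹoθu/.
The unsyllabifiable consonants are /ɹ/, /ʃ/; each receives one epenthetic vowel.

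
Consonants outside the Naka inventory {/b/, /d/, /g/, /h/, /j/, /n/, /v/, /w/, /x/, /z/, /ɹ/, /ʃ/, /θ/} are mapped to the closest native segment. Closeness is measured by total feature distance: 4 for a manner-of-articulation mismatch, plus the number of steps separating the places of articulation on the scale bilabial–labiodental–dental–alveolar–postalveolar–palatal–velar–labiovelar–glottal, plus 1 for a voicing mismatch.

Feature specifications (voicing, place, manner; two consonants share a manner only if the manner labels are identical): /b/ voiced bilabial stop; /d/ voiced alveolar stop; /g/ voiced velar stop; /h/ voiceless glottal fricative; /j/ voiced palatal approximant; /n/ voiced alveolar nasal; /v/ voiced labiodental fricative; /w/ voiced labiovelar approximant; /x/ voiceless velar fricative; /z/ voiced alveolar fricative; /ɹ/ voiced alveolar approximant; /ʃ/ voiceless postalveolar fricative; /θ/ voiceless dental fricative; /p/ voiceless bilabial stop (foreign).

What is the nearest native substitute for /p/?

b

/b/ is closest: same manner (stop), place distance 0 (bilabial→bilabial), voicing differs (+1); total 1. Next closest is /d/ at distance 4.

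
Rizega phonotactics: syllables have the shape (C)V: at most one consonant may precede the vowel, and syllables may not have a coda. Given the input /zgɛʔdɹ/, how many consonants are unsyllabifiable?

Under (C)V, the unsyllabifiable consonants are /z/, /ʔ/, /d/, /ɹ/ (no codas are permitted; onsets are limited to one consonant).

4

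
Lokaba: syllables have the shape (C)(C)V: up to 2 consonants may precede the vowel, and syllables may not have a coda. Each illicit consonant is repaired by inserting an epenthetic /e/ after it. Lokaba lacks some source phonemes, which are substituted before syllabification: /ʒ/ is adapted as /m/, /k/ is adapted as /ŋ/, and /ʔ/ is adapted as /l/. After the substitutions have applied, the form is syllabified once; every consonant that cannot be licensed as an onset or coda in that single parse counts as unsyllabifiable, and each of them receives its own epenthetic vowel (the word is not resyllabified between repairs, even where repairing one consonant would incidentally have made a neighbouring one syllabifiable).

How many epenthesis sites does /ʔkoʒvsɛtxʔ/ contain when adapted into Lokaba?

4

After substitution the input is /lŋomvsɛtxl/.
The unsyllabifiable consonants are /m/, /t/, /x/, /l/; each receives one epenthetic vowel.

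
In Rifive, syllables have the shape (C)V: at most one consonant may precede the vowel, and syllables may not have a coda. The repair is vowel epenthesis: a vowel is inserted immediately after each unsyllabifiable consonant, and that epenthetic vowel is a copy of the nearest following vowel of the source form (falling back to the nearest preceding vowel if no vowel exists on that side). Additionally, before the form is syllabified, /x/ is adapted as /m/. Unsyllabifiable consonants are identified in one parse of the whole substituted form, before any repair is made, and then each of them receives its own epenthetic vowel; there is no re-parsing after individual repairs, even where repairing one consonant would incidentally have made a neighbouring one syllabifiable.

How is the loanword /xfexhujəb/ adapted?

mefemuhujəbə

Substitution: /x/ → /m/, giving /mfemhujəb/.
Under (C)V, the unsyllabifiable consonants are /m/, /m/, /b/ (no codas are permitted; onsets are limited to one consonant).
Epenthesis after each stranded consonant: /m/ → /me/, /m/ → /mu/, /b/ → /bə/.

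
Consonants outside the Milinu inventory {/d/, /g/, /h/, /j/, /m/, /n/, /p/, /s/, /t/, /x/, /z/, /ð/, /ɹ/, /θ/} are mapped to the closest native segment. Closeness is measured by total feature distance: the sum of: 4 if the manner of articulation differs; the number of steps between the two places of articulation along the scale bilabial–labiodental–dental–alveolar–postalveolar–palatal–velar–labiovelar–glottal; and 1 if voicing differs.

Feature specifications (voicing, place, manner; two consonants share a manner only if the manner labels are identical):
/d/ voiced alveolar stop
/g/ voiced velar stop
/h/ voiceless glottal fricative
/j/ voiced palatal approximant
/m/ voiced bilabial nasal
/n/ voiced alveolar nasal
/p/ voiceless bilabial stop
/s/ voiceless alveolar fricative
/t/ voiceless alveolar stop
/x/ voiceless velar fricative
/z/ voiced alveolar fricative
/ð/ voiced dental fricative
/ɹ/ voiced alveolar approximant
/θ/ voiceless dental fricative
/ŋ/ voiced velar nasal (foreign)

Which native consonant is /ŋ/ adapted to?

/n/ is closest: same manner (nasal), place distance 3 (velar→alveolar), same voicing; total 3. Next closest is /g/ at distance 4.

n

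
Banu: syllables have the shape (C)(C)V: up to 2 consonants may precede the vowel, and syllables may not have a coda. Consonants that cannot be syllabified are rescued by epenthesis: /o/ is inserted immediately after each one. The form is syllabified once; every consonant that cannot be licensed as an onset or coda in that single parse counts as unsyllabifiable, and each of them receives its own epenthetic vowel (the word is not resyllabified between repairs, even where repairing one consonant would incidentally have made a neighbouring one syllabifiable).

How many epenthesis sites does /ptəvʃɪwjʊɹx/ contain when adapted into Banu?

The unsyllabifiable consonants are /ɹ/, /x/; each receives one epenthetic vowel.

2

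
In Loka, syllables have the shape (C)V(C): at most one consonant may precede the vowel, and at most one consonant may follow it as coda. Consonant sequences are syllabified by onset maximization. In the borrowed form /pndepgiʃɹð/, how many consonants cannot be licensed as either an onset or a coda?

The consonants /p/, /n/, /ɹ/, /ð/ cannot be parsed into a legal (C)V(C) syllable (at most one coda consonant is licensed; onsets are limited to one consonant).

4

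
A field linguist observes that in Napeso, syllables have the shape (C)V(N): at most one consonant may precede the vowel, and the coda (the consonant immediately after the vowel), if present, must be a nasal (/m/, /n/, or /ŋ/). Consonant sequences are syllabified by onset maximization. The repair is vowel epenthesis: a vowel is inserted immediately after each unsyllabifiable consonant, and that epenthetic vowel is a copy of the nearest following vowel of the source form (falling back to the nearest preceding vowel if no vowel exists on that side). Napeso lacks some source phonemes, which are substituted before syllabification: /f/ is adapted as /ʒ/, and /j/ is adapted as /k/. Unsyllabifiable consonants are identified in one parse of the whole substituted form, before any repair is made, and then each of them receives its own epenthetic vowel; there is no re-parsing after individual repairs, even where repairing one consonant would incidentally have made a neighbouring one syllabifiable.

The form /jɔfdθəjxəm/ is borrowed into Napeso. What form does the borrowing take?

kɔʒədəθəkəxəm

Substitution: /j/ → /k/, /f/ → /ʒ/, giving /kɔʒdθəkxəm/.
Under (C)V(N), the unsyllabifiable consonants are /ʒ/, /d/, /k/ (only a nasal (/m/, /n/, or /ŋ/) is licensed in coda position; onsets are limited to one consonant).
Inserting the epenthetic vowel yields /ʒ/ → /ʒə/, /d/ → /də/, /k/ → /kə/.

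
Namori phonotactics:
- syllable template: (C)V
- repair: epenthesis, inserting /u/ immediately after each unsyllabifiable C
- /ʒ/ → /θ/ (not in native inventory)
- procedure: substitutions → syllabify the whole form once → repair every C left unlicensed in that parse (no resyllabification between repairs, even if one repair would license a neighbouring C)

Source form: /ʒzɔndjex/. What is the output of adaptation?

θuzɔnudujexu

Substitution: /ʒ/ → /θ/, giving /θzɔndjex/.
Syllabifying with onset maximization leaves /θ/, /n/, /d/, /x/ stranded (no codas are permitted; onsets are limited to one consonant).
Each unlicensed consonant becomes the onset of a new syllable: /θ/ → /θu/, /n/ → /nu/, /d/ → /du/, /x/ → /xu/.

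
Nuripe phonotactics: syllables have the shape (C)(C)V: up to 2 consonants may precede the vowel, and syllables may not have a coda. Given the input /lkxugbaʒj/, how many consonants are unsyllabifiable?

Under (C)(C)V, the unsyllabifiable consonants are /l/, /ʒ/, /j/ (no codas are permitted; onsets may contain at most 2 consonants).

3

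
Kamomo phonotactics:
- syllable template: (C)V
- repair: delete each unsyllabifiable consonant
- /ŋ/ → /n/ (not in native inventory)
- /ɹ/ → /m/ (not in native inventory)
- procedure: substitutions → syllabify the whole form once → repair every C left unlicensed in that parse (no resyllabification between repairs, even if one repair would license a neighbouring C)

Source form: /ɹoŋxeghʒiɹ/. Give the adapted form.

Substitution: /ɹ/ → /m/, /ŋ/ → /n/, giving /monxeghʒim/.
The consonants /n/, /g/, /h/, /m/ cannot be parsed into a legal (C)V syllable (no codas are permitted; onsets are limited to one consonant).
Deleting the stranded consonants removes /n/, /g/, /h/, /m/.

moxeʒi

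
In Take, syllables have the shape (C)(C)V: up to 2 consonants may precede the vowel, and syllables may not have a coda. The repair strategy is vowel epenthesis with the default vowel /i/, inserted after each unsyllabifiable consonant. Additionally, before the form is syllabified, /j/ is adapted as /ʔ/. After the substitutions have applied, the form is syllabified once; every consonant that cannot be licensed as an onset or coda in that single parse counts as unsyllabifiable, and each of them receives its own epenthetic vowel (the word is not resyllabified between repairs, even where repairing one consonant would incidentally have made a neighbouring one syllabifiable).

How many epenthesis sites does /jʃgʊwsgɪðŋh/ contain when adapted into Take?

After substitution the input is /ʔʃgʊwsgɪðŋh/.
The unsyllabifiable consonants are /ʔ/, /w/, /ð/, /ŋ/, /h/; each receives one epenthetic vowel.

5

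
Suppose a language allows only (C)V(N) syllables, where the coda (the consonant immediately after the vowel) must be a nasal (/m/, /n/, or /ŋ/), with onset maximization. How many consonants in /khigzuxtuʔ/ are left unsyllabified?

4

Under (C)V(N), the unsyllabifiable consonants are /k/, /g/, /x/, /ʔ/ (only a nasal (/m/, /n/, or /ŋ/) is licensed in coda position; onsets are limited to one consonant).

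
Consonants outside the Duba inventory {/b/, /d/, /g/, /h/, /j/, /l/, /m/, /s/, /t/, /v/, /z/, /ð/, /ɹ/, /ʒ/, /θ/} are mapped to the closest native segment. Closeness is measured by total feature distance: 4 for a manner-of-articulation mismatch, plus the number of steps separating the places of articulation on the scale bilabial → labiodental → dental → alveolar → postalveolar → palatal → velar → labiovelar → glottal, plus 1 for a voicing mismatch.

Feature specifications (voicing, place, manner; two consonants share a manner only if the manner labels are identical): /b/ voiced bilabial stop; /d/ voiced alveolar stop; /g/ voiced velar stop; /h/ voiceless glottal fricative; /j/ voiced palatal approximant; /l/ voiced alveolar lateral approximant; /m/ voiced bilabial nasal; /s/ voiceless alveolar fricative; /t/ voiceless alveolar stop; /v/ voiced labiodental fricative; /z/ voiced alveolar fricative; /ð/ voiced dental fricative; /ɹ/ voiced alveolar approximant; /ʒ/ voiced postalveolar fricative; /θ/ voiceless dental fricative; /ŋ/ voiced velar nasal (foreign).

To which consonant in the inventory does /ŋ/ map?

g

/g/ is closest: manner differs (nasal→stop, +4), place distance 0 (velar→velar), same voicing; total 4. Next closest is /j/ at distance 5.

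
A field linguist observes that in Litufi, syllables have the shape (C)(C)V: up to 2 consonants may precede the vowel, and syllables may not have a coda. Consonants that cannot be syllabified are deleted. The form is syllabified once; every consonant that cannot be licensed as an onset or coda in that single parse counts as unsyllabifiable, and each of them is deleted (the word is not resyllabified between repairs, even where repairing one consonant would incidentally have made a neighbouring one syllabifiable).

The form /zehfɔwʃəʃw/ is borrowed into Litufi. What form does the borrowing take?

Under (C)(C)V, the unsyllabifiable consonants are /ʃ/, /w/ (no codas are permitted; onsets may contain at most 2 consonants).
Each unlicensed consonant is deleted: /ʃ/, /w/.

zehfɔwʃə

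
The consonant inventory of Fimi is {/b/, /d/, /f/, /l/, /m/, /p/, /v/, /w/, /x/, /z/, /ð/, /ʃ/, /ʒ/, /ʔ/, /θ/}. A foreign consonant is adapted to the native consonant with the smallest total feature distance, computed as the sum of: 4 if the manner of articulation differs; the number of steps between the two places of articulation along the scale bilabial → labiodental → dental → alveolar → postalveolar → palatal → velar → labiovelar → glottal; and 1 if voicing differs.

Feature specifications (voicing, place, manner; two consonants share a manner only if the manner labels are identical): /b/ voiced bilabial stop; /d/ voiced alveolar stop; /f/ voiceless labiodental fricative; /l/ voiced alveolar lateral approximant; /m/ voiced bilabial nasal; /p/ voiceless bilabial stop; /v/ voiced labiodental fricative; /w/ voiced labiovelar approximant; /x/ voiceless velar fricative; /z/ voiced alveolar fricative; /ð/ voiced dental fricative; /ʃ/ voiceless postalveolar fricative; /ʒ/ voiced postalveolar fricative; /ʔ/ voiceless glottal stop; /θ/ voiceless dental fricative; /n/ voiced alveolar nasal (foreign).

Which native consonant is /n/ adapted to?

m

/m/ is closest: same manner (nasal), place distance 3 (alveolar→bilabial), same voicing; total 3. Next closest is /d/ at distance 4.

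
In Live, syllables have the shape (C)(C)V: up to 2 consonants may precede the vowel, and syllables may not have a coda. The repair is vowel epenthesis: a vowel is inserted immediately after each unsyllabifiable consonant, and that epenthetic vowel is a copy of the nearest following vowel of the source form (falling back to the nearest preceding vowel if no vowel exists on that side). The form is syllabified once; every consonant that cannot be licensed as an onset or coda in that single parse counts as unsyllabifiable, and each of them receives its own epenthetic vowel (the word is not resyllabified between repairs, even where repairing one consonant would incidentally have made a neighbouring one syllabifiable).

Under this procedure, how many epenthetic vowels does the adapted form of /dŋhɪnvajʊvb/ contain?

The unsyllabifiable consonants are /d/, /v/, /b/; each receives one epenthetic vowel.

3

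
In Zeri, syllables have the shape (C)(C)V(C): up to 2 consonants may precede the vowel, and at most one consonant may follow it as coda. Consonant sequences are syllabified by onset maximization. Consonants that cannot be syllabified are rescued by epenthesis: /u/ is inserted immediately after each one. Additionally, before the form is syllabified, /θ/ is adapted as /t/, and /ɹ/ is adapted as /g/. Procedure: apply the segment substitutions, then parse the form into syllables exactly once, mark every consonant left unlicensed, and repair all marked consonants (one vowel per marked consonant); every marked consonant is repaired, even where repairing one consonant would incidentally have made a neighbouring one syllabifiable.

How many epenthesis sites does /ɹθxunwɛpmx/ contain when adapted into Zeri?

3

After substitution the input is /gtxunwɛpmx/.
The unsyllabifiable consonants are /g/, /m/, /x/; each receives one epenthetic vowel.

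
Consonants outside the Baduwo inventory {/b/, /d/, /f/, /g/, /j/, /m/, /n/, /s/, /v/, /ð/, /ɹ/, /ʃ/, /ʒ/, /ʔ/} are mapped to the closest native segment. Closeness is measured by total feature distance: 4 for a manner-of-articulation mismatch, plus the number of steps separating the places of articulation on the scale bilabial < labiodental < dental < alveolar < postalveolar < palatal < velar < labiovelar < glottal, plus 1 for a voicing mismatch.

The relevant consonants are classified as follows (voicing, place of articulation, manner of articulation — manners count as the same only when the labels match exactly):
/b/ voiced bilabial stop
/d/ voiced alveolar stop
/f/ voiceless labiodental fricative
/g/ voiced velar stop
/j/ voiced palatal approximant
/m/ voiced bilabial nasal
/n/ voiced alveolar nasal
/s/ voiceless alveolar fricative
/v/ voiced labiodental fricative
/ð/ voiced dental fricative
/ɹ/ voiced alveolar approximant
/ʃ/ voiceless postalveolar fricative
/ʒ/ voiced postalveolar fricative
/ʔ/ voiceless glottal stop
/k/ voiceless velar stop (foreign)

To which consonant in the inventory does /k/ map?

g

/g/ is closest: same manner (stop), place distance 0 (velar→velar), voicing differs (+1); total 1. Next closest is /ʔ/ at distance 2.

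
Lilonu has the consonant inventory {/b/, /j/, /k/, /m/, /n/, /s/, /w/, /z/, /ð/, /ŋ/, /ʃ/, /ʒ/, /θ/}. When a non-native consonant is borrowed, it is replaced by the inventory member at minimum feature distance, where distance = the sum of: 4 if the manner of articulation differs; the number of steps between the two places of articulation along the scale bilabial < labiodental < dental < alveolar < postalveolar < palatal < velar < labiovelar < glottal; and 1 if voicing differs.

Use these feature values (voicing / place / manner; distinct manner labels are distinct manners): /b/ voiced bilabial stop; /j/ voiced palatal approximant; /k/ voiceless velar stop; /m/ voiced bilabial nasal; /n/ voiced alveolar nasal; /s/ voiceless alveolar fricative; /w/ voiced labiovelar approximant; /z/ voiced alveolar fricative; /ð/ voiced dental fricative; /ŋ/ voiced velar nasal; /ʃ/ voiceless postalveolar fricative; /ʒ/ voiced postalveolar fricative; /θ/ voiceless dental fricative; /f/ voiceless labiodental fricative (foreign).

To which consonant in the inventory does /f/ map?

θ

/θ/ is closest: same manner (fricative), place distance 1 (labiodental→dental), same voicing; total 1. Next closest is /s/ at distance 2.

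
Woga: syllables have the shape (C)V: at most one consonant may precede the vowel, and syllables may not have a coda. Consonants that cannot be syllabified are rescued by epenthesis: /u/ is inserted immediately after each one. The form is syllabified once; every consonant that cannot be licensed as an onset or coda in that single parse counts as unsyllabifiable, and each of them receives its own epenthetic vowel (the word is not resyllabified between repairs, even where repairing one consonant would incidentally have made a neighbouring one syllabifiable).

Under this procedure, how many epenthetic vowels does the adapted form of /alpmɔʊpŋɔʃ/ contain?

4

The unsyllabifiable consonants are /l/, /p/, /p/, /ʃ/; each receives one epenthetic vowel.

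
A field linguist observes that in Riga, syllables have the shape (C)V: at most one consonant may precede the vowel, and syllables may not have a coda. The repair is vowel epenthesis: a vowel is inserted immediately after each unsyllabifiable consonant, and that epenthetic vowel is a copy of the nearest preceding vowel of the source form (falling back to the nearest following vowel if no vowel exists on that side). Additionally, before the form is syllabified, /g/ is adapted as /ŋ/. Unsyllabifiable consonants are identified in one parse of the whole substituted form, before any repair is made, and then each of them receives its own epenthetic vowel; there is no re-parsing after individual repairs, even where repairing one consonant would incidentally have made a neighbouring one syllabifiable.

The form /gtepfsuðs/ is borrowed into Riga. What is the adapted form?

Substitution: /g/ → /ŋ/, giving /ŋtepfsuðs/.
Under (C)V, the unsyllabifiable consonants are /ŋ/, /p/, /f/, /ð/, /s/ (no codas are permitted; onsets are limited to one consonant).
Epenthesis after each stranded consonant: /ŋ/ → /ŋe/, /p/ → /pe/, /f/ → /fe/, /ð/ → /ðu/, /s/ → /su/.

ŋetepefesuðusu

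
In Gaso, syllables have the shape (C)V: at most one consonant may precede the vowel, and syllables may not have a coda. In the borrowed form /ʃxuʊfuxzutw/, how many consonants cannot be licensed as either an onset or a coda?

4

Under (C)V, the unsyllabifiable consonants are /ʃ/, /x/, /t/, /w/ (no codas are permitted; onsets are limited to one consonant).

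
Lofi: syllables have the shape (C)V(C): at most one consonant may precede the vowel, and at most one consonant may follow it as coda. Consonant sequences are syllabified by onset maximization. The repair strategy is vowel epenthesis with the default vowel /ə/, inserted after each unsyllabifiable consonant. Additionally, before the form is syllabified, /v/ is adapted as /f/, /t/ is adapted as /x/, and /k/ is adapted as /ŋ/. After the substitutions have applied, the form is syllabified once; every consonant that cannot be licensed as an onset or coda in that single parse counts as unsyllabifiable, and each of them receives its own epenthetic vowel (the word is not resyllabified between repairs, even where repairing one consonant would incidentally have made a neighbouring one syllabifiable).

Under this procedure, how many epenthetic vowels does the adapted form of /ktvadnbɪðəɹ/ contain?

After substitution the input is /ŋxfadnbɪðəɹ/.
The unsyllabifiable consonants are /ŋ/, /x/, /n/; each receives one epenthetic vowel.

3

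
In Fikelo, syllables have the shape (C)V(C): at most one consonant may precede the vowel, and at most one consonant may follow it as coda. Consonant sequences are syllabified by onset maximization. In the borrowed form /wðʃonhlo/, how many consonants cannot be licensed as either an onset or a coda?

Under (C)V(C), the unsyllabifiable consonants are /w/, /ð/, /h/ (at most one coda consonant is licensed; onsets are limited to one consonant).

3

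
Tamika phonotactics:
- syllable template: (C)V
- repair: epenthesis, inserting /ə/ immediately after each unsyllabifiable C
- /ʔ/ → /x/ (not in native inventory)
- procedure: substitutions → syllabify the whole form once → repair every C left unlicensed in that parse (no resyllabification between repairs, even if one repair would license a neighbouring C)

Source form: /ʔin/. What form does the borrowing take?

Substitution: /ʔ/ → /x/, giving /xin/.
The consonants /n/ cannot be parsed into a legal (C)V syllable (no codas are permitted; onsets are limited to one consonant).
Each unlicensed consonant becomes the onset of a new syllable: /n/ → /nə/.

xinə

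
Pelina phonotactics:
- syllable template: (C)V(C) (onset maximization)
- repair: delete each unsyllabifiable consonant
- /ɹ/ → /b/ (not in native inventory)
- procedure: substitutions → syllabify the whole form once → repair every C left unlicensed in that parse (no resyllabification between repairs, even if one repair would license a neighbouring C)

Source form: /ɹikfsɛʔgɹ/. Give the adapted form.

Substitution: /ɹ/ → /b/, giving /bikfsɛʔgb/.
Syllabifying with onset maximization leaves /f/, /g/, /b/ stranded (at most one coda consonant is licensed; onsets are limited to one consonant).
Deletion applies to /f/, /g/, /b/.

biksɛʔ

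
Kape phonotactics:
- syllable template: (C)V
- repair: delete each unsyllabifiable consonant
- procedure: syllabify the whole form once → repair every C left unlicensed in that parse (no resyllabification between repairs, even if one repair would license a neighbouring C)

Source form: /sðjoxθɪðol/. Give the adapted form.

joθɪðo

Under (C)V, the unsyllabifiable consonants are /s/, /ð/, /x/, /l/ (no codas are permitted; onsets are limited to one consonant).
Each unlicensed consonant is deleted: /s/, /ð/, /x/, /l/.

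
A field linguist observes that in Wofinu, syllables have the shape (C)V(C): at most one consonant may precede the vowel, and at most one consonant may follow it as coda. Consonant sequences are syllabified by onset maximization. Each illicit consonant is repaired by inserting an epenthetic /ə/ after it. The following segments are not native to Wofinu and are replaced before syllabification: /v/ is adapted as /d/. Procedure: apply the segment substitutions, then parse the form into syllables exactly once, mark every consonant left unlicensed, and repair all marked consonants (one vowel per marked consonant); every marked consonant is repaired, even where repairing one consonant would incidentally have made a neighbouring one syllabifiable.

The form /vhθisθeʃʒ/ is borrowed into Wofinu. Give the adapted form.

dəhəθisθeʃʒə

Substitution: /v/ → /d/, giving /dhθisθeʃʒ/.
The consonants /d/, /h/, /ʒ/ cannot be parsed into a legal (C)V(C) syllable (at most one coda consonant is licensed; onsets are limited to one consonant).
Inserting the epenthetic vowel yields /d/ → /də/, /h/ → /hə/, /ʒ/ → /ʒə/.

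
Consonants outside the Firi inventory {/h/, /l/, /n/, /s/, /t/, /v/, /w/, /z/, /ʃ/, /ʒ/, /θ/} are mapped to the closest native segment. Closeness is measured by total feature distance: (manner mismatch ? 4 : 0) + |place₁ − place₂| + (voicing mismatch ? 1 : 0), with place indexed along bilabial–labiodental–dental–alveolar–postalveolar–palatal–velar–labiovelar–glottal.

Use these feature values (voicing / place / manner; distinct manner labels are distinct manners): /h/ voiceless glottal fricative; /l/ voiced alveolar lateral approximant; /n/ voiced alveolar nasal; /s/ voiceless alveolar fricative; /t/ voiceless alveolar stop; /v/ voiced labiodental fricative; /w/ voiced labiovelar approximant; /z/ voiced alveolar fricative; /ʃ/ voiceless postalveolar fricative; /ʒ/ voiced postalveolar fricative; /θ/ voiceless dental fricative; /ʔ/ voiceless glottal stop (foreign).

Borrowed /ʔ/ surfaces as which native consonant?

/h/ is closest: manner differs (stop→fricative, +4), place distance 0 (glottal→glottal), same voicing; total 4. Next closest is /t/ at distance 5.

h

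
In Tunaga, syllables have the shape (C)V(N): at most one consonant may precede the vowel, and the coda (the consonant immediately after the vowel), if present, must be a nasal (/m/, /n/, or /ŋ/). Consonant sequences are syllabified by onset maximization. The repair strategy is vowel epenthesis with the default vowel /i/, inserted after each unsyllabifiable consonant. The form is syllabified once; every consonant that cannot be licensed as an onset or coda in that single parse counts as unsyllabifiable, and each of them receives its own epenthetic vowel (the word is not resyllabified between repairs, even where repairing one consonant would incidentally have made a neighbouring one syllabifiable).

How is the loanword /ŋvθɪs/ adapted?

The consonants /ŋ/, /v/, /s/ cannot be parsed into a legal (C)V(N) syllable (only a nasal (/m/, /n/, or /ŋ/) is licensed in coda position; onsets are limited to one consonant).
Inserting the epenthetic vowel yields /ŋ/ → /ŋi/, /v/ → /vi/, /s/ → /si/.

ŋiviθɪsi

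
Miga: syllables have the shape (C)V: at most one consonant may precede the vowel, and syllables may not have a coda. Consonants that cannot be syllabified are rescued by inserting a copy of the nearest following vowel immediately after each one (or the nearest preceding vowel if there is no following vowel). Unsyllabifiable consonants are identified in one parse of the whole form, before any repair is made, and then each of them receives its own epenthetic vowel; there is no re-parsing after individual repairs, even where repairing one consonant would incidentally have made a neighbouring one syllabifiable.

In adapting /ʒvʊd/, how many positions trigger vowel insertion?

2

The unsyllabifiable consonants are /ʒ/, /d/; each receives one epenthetic vowel.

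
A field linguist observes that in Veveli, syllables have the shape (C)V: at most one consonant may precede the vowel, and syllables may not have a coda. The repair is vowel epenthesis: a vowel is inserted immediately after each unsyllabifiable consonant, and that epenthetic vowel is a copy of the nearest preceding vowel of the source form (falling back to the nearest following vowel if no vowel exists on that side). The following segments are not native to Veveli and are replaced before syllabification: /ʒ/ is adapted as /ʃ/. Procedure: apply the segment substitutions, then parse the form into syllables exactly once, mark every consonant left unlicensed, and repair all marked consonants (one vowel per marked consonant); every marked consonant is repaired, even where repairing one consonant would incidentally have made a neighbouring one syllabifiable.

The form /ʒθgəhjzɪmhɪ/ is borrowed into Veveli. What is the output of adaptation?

ʃəθəgəhəjəzɪmɪhɪ

Substitution: /ʒ/ → /ʃ/, giving /ʃθgəhjzɪmhɪ/.
The consonants /ʃ/, /θ/, /h/, /j/, /m/ cannot be parsed into a legal (C)V syllable (no codas are permitted; onsets are limited to one consonant).
Inserting the epenthetic vowel yields /ʃ/ → /ʃə/, /θ/ → /θə/, /h/ → /hə/, /j/ → /jə/, /m/ → /mɪ/.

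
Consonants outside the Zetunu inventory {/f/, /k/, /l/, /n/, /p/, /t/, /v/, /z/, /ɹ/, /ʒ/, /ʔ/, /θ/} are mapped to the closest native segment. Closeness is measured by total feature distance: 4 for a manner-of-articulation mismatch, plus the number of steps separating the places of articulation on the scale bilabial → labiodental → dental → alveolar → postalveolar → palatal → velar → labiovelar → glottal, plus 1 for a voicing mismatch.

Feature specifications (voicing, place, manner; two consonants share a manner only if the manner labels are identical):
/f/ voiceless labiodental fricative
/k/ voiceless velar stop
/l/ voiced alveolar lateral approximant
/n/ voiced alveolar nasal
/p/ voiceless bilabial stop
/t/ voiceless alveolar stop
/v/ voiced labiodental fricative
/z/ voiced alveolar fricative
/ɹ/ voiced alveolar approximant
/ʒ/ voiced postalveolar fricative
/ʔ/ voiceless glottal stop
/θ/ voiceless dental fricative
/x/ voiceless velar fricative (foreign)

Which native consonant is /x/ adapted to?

/ʒ/ is closest: same manner (fricative), place distance 2 (velar→postalveolar), voicing differs (+1); total 3. Next closest is /k/ at distance 4.

ʒ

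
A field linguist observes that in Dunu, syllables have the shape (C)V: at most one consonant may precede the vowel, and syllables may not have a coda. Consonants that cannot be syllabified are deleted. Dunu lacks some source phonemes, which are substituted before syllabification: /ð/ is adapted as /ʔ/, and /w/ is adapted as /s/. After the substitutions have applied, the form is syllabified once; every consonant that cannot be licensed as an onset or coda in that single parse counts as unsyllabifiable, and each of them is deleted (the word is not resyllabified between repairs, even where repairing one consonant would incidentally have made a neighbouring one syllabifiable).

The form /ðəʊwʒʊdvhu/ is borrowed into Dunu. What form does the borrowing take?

ʔəʊʒʊhu

Substitution: /ð/ → /ʔ/, /w/ → /s/, giving /ʔəʊsʒʊdvhu/.
Under (C)V, the unsyllabifiable consonants are /s/, /d/, /v/ (no codas are permitted; onsets are limited to one consonant).
Each unlicensed consonant is deleted: /s/, /d/, /v/.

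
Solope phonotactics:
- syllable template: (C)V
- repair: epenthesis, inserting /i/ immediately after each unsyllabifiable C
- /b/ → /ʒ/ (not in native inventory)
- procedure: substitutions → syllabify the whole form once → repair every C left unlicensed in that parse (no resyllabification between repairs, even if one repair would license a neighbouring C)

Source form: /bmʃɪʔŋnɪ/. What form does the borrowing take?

ʒimiʃɪʔiŋinɪ

Substitution: /b/ → /ʒ/, giving /ʒmʃɪʔŋnɪ/.
The consonants /ʒ/, /m/, /ʔ/, /ŋ/ cannot be parsed into a legal (C)V syllable (no codas are permitted; onsets are limited to one consonant).
Epenthesis after each stranded consonant: /ʒ/ → /ʒi/, /m/ → /mi/, /ʔ/ → /ʔi/, /ŋ/ → /ŋi/.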